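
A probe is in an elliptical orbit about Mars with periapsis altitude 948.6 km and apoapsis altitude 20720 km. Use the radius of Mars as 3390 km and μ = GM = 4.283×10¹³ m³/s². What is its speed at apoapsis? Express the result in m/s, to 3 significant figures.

v ≈ 736 m/s

r_p = 3390 + 948.6 = 4338.6 km = 4.3386×10⁶ m.
r_a = 3390 + 20720 = 24110 km = 2.4110×10⁷ m.
Semi-major axis a = (r_p + r_a)/2 = 14224 km = 1.422×10⁷ m.
Vis-viva: v² = μ(2/r − 1/a) = 4.283×10¹³ × (8.295×10⁻⁸ − 7.030×10⁻⁸) = 5.418×10⁵ m²/s².
v = 736.1 m/s.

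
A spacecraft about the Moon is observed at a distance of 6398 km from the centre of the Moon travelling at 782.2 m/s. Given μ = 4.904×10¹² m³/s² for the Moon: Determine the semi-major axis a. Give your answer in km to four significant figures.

r = 6.398×10⁶ m.
Specific orbital energy ε = v²/2 − μ/r = (782.2)²/2 − 4.904×10¹²/6.398×10⁶ = -4.606×10⁵ J/kg.
Since ε = −μ/(2a), a = −μ/(2ε) = 5.324×10⁶ m = 5323.8 km.

a ≈ 5324 km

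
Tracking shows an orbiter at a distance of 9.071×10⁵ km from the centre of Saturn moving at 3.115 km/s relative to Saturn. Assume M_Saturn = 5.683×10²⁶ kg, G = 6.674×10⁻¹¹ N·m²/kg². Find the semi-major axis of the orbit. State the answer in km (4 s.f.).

μ = GM = 6.674×10⁻¹¹ × 5.683×10²⁶ = 3.793×10¹⁶ m³/s².
r = 9.071×10⁸ m.
Vis-viva rearranged: 1/a = 2/r − v²/μ = 2.205×10⁻⁹ − 2.558×10⁻¹⁰ = 1.949×10⁻⁹ m⁻¹.
a = 5.131×10⁸ m = 5.1308×10⁵ km.

a ≈ 5.131×10⁵ km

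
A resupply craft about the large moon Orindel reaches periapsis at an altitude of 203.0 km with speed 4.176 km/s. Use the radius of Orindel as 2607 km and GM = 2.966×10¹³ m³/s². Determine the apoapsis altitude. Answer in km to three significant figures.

apoapsis altitude ≈ 10700 km

r_p = 2607 + 203.0 = 2810.0 km = 2.810×10⁶ m.
Specific energy ε = v²/2 − μ/r = -1.836×10⁶ J/kg, so a = −μ/(2ε) = 8.079×10⁶ m.
The apsides satisfy r_p + r_a = 2a, so the apoapsis radius is 2a − r_p = 1.335×10⁷ m = 13348 km.
Apoapsis altitude = 13348 − 2607 = 10741 km.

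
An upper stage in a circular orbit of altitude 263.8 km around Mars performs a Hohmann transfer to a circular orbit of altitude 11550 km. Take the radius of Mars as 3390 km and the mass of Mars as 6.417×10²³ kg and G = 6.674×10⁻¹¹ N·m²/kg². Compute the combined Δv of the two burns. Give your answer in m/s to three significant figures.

Δv_total ≈ 1550 m/s

μ = GM = 6.674×10⁻¹¹ × 6.417×10²³ = 4.283×10¹³ m³/s².
r₁ = 3390 + 263.8 = 3653.8 km = 3.6538×10⁶ m.
r₂ = 3390 + 11550 = 14940 km = 1.4940×10⁷ m.
Transfer ellipse a_t = (r₁ + r₂)/2 = 9.297×10⁶ m.
At r₁: circular v_c1 = √(μ/r₁) = 3424 m/s; transfer-periapsis v_p = √[μ(2/r₁ − 1/a_t)] = 4340 m/s.
Δv₁ = v_p − v_c1 = 916.4 m/s.
At r₂: circular v_c2 = √(μ/r₂) = 1693 m/s; transfer-apoapsis v_a = √[μ(2/r₂ − 1/a_t)] = 1061 m/s.
Δv₂ = v_c2 − v_a = 631.7 m/s.
Total Δv = Δv₁ + Δv₂ = 1548 m/s.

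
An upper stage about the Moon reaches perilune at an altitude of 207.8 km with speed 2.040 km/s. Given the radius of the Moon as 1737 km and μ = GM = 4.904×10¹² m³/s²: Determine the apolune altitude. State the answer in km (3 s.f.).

apolune altitude ≈ 7440 km

r_p = 1737 + 207.8 = 1944.8 km = 1.945×10⁶ m.
Specific energy ε = v²/2 − μ/r = -4.408×10⁵ J/kg, so a = −μ/(2ε) = 5.563×10⁶ m.
The apsides satisfy r_p + r_a = 2a, so the apolune radius is 2a − r_p = 9.181×10⁶ m = 9180.5 km.
Apolune altitude = 9180.5 − 1737 = 7443.5 km.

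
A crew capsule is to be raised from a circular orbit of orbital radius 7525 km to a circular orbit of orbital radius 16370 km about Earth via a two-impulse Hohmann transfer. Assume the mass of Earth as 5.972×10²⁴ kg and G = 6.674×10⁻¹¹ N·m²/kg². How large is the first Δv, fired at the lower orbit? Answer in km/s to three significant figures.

μ = GM = 6.674×10⁻¹¹ × 5.972×10²⁴ = 3.986×10¹⁴ m³/s².
r₁ = 7525 km = 7.525×10⁶ m.
r₂ = 16370 km = 1.637×10⁷ m.
Transfer ellipse a_t = (r₁ + r₂)/2 = 1.195×10⁷ m.
At r₁: circular v_c1 = √(μ/r₁) = 7278 m/s; transfer-perigee v_p = √[μ(2/r₁ − 1/a_t)] = 8519 m/s.
Δv₁ = v_p − v_c1 = 1241 m/s.
= 1.241 km/s.

Δv ≈ 1.24 km/s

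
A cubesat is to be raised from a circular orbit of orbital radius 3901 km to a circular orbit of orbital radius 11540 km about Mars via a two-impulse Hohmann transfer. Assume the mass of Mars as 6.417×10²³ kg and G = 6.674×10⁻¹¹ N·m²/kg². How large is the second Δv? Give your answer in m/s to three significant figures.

μ = GM = 6.674×10⁻¹¹ × 6.417×10²³ = 4.283×10¹³ m³/s².
r₁ = 3901 km = 3.901×10⁶ m.
r₂ = 11540 km = 1.154×10⁷ m.
Transfer ellipse a_t = (r₁ + r₂)/2 = 7.720×10⁶ m.
At r₁: circular v_c1 = √(μ/r₁) = 3313 m/s; transfer-periapsis v_p = √[μ(2/r₁ − 1/a_t)] = 4051 m/s.
At r₂: circular v_c2 = √(μ/r₂) = 1926 m/s; transfer-apoapsis v_a = √[μ(2/r₂ − 1/a_t)] = 1369 m/s.
Δv₂ = v_c2 − v_a = 557.1 m/s.

Δv ≈ 557 m/s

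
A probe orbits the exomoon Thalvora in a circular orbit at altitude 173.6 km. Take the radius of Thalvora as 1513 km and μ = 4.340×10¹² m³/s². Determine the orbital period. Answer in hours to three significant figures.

T ≈ 1.84 hours

r = 1513 + 173.6 = 1686.6 km = 1.6866×10⁶ m.
Kepler's third law: T = 2π√(r³/μ) = 2π√((1.687×10⁶)³ / 4.340×10¹²).
r³/μ = 1.105×10⁶ s², so T = 2π × 1.051×10³ = 6.606×10³ s.
Converting: 6.606×10³ s ÷ 3600 = 1.835 hours.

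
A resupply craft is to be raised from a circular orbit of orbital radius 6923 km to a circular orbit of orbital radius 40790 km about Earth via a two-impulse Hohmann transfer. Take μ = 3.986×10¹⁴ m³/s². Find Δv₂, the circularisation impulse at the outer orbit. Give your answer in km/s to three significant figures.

r₁ = 6923 km = 6.923×10⁶ m.
r₂ = 40790 km = 4.079×10⁷ m.
Transfer ellipse a_t = (r₁ + r₂)/2 = 2.386×10⁷ m.
At r₁: circular v_c1 = √(μ/r₁) = 7588 m/s; transfer-perigee v_p = √[μ(2/r₁ − 1/a_t)] = 9922 m/s.
At r₂: circular v_c2 = √(μ/r₂) = 3126 m/s; transfer-apogee v_a = √[μ(2/r₂ − 1/a_t)] = 1684 m/s.
Δv₂ = v_c2 − v_a = 1442 m/s.
= 1.442 km/s.

Δv ≈ 1.44 km/s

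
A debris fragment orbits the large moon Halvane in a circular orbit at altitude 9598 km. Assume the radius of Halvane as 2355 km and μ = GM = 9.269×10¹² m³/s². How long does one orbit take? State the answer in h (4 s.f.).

r = 2355 + 9598 = 11953 km = 1.1953×10⁷ m.
Kepler's third law: T = 2π√(r³/μ) = 2π√((1.195×10⁷)³ / 9.269×10¹²).
r³/μ = 1.842×10⁸ s², so T = 2π × 1.357×10⁴ = 8.529×10⁴ s.
Converting: 8.529×10⁴ s ÷ 3600 = 23.69 h.

T ≈ 23.69 h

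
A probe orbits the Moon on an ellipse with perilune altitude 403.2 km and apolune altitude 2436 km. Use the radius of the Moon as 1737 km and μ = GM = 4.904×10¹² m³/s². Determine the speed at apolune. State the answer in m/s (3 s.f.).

r_p = 1737 + 403.2 = 2140.2 km = 2.1402×10⁶ m.
r_a = 1737 + 2436 = 4173.0 km = 4.1730×10⁶ m.
Semi-major axis a = (r_p + r_a)/2 = 3156.6 km = 3.157×10⁶ m.
Vis-viva: v² = μ(2/r − 1/a) = 4.904×10¹² × (4.793×10⁻⁷ − 3.168×10⁻⁷) = 7.968×10⁵ m²/s².
v = 892.6 m/s.

v ≈ 893 m/s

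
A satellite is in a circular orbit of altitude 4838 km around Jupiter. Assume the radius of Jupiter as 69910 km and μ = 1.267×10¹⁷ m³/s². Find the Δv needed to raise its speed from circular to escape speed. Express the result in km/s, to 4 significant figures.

r = 69910 + 4838 = 74748 km = 7.4748×10⁷ m.
Circular speed v_c = √(μ/r) = 41170 m/s.
Escape speed v_esc = √(2μ/r) = √2 × v_c = 58220 m/s.
Δv = v_esc − v_c = 17050 m/s = 17.05 km/s.

Δv ≈ 17.05 km/s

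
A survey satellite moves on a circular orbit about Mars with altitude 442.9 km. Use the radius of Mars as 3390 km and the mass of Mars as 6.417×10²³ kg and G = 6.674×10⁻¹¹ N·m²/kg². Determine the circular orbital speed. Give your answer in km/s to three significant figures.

v ≈ 3.34 km/s

μ = GM = 6.674×10⁻¹¹ × 6.417×10²³ = 4.283×10¹³ m³/s².
r = 3390 + 442.9 = 3832.9 km = 3.8329×10⁶ m.
For a circular orbit v = √(μ/r) = √(4.283×10¹³ / 3.833×10⁶) = √(1.117×10⁷) = 3343 m/s.
That is 3.343 km/s.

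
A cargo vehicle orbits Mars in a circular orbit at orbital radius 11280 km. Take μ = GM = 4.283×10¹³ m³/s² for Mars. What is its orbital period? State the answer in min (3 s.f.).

T ≈ 606 min

r = 11280 km = 1.128×10⁷ m.
Kepler's third law: T = 2π√(r³/μ) = 2π√((1.128×10⁷)³ / 4.283×10¹³).
r³/μ = 3.351×10⁷ s², so T = 2π × 5.789×10³ = 3.637×10⁴ s.
Converting: 3.637×10⁴ s ÷ 60.00 = 606.2 min.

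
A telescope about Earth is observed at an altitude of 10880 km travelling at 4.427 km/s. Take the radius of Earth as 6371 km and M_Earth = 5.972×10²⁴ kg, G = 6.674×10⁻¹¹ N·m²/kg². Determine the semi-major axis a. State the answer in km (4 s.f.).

a ≈ 14980 km

μ = GM = 6.674×10⁻¹¹ × 5.972×10²⁴ = 3.986×10¹⁴ m³/s².
r = 6371 + 10880 = 17251 km = 1.725×10⁷ m.
Specific orbital energy ε = v²/2 − μ/r = (4427)²/2 − 3.986×10¹⁴/1.725×10⁷ = -1.331×10⁷ J/kg.
Since ε = −μ/(2a), a = −μ/(2ε) = 1.498×10⁷ m = 14978 km.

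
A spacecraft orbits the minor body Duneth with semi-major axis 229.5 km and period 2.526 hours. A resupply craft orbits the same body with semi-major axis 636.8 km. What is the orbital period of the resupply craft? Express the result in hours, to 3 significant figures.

T₂ ≈ 11.7 hours

Kepler's third law: T² ∝ a³, so T₂ = T₁ (a₂/a₁)^(3/2).
a₂/a₁ = 2.775, (a₂/a₁)^(3/2) = 4.622.
T₂ = 2.526 × 4.622 = 11.68 hours.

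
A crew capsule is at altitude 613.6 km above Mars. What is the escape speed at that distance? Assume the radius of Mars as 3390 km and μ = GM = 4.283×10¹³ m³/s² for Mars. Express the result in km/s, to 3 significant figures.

r = 3390 + 613.6 = 4003.6 km = 4.0036×10⁶ m.
Escape speed v_esc = √(2μ/r) = √(2 × 4.283×10¹³ / 4.004×10⁶) = √(2.140×10⁷) = 4626 m/s.
= 4.626 km/s.

v_esc ≈ 4.63 km/s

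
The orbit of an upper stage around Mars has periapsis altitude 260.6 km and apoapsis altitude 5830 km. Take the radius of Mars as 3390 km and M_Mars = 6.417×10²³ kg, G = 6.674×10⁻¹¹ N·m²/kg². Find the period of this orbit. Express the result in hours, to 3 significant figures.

T ≈ 4.35 hours

μ = GM = 6.674×10⁻¹¹ × 6.417×10²³ = 4.283×10¹³ m³/s².
r_p = 3390 + 260.6 = 3650.6 km = 3.6506×10⁶ m.
r_a = 3390 + 5830 = 9220.0 km = 9.2200×10⁶ m.
Semi-major axis a = (r_p + r_a)/2 = (3650.6 + 9220.0)/2 = 6435.3 km = 6.435×10⁶ m.
By Kepler's third law T = 2π√(a³/μ) = 2π × 2.495×10³ = 1.567×10⁴ s.
= 4.354 hours.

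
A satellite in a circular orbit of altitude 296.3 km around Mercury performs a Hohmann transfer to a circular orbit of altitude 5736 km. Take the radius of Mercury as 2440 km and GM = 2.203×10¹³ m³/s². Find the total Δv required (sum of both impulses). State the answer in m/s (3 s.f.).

r₁ = 2440 + 296.3 = 2736.3 km = 2.7363×10⁶ m.
r₂ = 2440 + 5736 = 8176.0 km = 8.1760×10⁶ m.
Transfer ellipse a_t = (r₁ + r₂)/2 = 5.456×10⁶ m.
At r₁: circular v_c1 = √(μ/r₁) = 2837 m/s; transfer-periherm v_p = √[μ(2/r₁ − 1/a_t)] = 3473 m/s.
Δv₁ = v_p − v_c1 = 636.0 m/s.
At r₂: circular v_c2 = √(μ/r₂) = 1641 m/s; transfer-apoherm v_a = √[μ(2/r₂ − 1/a_t)] = 1162 m/s.
Δv₂ = v_c2 − v_a = 479.0 m/s.
Total Δv = Δv₁ + Δv₂ = 1115 m/s.

Δv_total ≈ 1110 m/s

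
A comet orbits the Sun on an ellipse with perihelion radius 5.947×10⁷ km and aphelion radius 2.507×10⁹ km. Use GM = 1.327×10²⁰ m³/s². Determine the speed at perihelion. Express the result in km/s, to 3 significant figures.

v ≈ 66.0 km/s

Semi-major axis a = (r_p + r_a)/2 = 1.2832×10⁹ km = 1.283×10¹² m.
Vis-viva: v² = μ(2/r − 1/a) = 1.327×10²⁰ × (3.363×10⁻¹¹ − 7.793×10⁻¹³) = 4.359×10⁹ m²/s².
v = 66030 m/s = 66.03 km/s.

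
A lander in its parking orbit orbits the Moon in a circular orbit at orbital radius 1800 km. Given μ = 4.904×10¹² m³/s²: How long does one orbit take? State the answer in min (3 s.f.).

T ≈ 114 min

r = 1800 km = 1.800×10⁶ m.
Kepler's third law: T = 2π√(r³/μ) = 2π√((1.800×10⁶)³ / 4.904×10¹²).
r³/μ = 1.189×10⁶ s², so T = 2π × 1.091×10³ = 6.852×10³ s.
Converting: 6.852×10³ s ÷ 60.00 = 114.2 min.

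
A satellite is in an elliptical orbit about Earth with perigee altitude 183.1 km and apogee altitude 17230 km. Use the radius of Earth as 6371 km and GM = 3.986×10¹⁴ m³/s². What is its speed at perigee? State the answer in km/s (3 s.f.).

r_p = 6371 + 183.1 = 6554.1 km = 6.5541×10⁶ m.
r_a = 6371 + 17230 = 23601 km = 2.3601×10⁷ m.
Semi-major axis a = (r_p + r_a)/2 = 15078 km = 1.508×10⁷ m.
Vis-viva: v² = μ(2/r − 1/a) = 3.986×10¹⁴ × (3.052×10⁻⁷ − 6.632×10⁻⁸) = 9.520×10⁷ m²/s².
v = 9757 m/s = 9.757 km/s.

v ≈ 9.76 km/s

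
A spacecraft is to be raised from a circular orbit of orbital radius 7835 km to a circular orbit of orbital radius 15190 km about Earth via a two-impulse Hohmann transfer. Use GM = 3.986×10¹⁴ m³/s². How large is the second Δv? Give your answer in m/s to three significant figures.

Δv ≈ 897 m/s

r₁ = 7835 km = 7.835×10⁶ m.
r₂ = 15190 km = 1.519×10⁷ m.
Transfer ellipse a_t = (r₁ + r₂)/2 = 1.151×10⁷ m.
At r₁: circular v_c1 = √(μ/r₁) = 7133 m/s; transfer-perigee v_p = √[μ(2/r₁ − 1/a_t)] = 8193 m/s.
At r₂: circular v_c2 = √(μ/r₂) = 5123 m/s; transfer-apogee v_a = √[μ(2/r₂ − 1/a_t)] = 4226 m/s.
Δv₂ = v_c2 − v_a = 896.6 m/s.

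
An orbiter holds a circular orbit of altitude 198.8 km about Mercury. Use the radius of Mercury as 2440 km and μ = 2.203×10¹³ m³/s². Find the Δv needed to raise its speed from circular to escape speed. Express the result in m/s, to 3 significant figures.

Δv ≈ 1200 m/s

r = 2440 + 198.8 = 2638.8 km = 2.6388×10⁶ m.
Circular speed v_c = √(μ/r) = 2889 m/s.
Escape speed v_esc = √(2μ/r) = √2 × v_c = 4086 m/s.
Δv = v_esc − v_c = 1197 m/s.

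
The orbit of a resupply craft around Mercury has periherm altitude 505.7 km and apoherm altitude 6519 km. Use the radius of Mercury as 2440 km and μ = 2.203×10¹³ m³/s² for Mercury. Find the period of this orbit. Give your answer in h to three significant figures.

r_p = 2440 + 505.7 = 2945.7 km = 2.9457×10⁶ m.
r_a = 2440 + 6519 = 8959.0 km = 8.9590×10⁶ m.
Semi-major axis a = (r_p + r_a)/2 = (2945.7 + 8959.0)/2 = 5952.4 km = 5.952×10⁶ m.
By Kepler's third law T = 2π√(a³/μ) = 2π × 3.094×10³ = 1.944×10⁴ s.
= 5.400 h.

T ≈ 5.40 h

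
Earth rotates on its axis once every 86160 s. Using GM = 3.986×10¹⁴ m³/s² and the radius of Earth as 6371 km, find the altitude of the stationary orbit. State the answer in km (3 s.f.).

h_sync ≈ 35800 km

A synchronous orbit has period T, so by Kepler's third law a = (μT²/4π²)^(1/3).
μT²/4π² = 3.986×10¹⁴ × (8.616×10⁴)² / 39.48 = 7.495×10²² m³.
a = 4.216×10⁷ m = 42163 km.
Altitude h = a − R = 42163 − 6371 = 35792 km.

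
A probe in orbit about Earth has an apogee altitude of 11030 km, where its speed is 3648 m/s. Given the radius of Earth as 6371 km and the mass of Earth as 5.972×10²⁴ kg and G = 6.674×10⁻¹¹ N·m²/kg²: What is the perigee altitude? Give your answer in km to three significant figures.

μ = GM = 6.674×10⁻¹¹ × 5.972×10²⁴ = 3.986×10¹⁴ m³/s².
r_a = 6371 + 11030 = 17401 km = 1.740×10⁷ m.
Specific energy ε = v²/2 − μ/r = -1.625×10⁷ J/kg, so a = −μ/(2ε) = 1.226×10⁷ m.
The apsides satisfy r_p + r_a = 2a, so the perigee radius is 2a − r_a = 7.125×10⁶ m = 7124.8 km.
Perigee altitude = 7124.8 − 6371 = 753.76 km.

perigee altitude ≈ 754 km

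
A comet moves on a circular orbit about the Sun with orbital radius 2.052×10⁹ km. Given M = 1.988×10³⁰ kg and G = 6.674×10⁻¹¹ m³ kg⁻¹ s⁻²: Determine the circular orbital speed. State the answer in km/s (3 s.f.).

μ = GM = 6.674×10⁻¹¹ × 1.988×10³⁰ = 1.327×10²⁰ m³/s².
r = 2.052×10⁹ km = 2.052×10¹² m.
For a circular orbit v = √(μ/r) = √(1.327×10²⁰ / 2.052×10¹²) = √(6.466×10⁷) = 8041 m/s.
That is 8.041 km/s.

v ≈ 8.04 km/s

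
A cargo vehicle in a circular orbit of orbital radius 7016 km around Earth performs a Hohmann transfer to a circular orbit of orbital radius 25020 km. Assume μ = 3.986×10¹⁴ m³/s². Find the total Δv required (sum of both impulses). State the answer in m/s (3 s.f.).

Δv_total ≈ 3230 m/s

r₁ = 7016 km = 7.016×10⁶ m.
r₂ = 25020 km = 2.502×10⁷ m.
Transfer ellipse a_t = (r₁ + r₂)/2 = 1.602×10⁷ m.
At r₁: circular v_c1 = √(μ/r₁) = 7537 m/s; transfer-perigee v_p = √[μ(2/r₁ − 1/a_t)] = 9420 m/s.
Δv₁ = v_p − v_c1 = 1883 m/s.
At r₂: circular v_c2 = √(μ/r₂) = 3991 m/s; transfer-apogee v_a = √[μ(2/r₂ − 1/a_t)] = 2642 m/s.
Δv₂ = v_c2 − v_a = 1350 m/s.
Total Δv = Δv₁ + Δv₂ = 3233 m/s.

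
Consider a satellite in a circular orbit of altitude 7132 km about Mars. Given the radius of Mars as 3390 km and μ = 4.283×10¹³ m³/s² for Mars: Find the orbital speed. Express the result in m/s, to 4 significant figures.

r = 3390 + 7132 = 10522 km = 1.0522×10⁷ m.
For a circular orbit v = √(μ/r) = √(4.283×10¹³ / 1.052×10⁷) = √(4.071×10⁶) = 2018 m/s.

v ≈ 2018 m/s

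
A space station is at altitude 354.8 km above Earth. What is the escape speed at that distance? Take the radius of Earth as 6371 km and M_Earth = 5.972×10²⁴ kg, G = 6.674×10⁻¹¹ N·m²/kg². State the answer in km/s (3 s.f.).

v_esc ≈ 10.9 km/s

μ = GM = 6.674×10⁻¹¹ × 5.972×10²⁴ = 3.986×10¹⁴ m³/s².
r = 6371 + 354.8 = 6725.8 km = 6.7258×10⁶ m.
Escape speed v_esc = √(2μ/r) = √(2 × 3.986×10¹⁴ / 6.726×10⁶) = √(1.185×10⁸) = 10890 m/s.
= 10.89 km/s.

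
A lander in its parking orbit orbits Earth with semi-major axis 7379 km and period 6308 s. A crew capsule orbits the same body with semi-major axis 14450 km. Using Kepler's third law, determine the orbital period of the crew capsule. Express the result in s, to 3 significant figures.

T₂ ≈ 17300 s

Kepler's third law: T² ∝ a³, so T₂ = T₁ (a₂/a₁)^(3/2).
a₂/a₁ = 1.958, (a₂/a₁)^(3/2) = 2.740.
T₂ = 6308 × 2.740 = 17290 s.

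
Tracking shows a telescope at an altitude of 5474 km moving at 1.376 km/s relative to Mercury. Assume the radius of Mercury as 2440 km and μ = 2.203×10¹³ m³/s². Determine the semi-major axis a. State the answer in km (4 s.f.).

a ≈ 5996 km

r = 2440 + 5474 = 7914.0 km = 7.914×10⁶ m.
Specific orbital energy ε = v²/2 − μ/r = (1376)²/2 − 2.203×10¹³/7.914×10⁶ = -1.837×10⁶ J/kg.
Since ε = −μ/(2a), a = −μ/(2ε) = 5.996×10⁶ m = 5996.2 km.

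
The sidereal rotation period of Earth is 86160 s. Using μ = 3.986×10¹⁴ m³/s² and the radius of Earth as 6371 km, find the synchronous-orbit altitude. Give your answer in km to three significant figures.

h_sync ≈ 35800 km

A synchronous orbit has period T, so by Kepler's third law a = (μT²/4π²)^(1/3).
μT²/4π² = 3.986×10¹⁴ × (8.616×10⁴)² / 39.48 = 7.495×10²² m³.
a = 4.216×10⁷ m = 42163 km.
Altitude h = a − R = 42163 − 6371 = 35792 km.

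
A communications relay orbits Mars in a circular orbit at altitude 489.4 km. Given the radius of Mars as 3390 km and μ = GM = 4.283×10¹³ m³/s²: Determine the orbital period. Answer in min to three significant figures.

r = 3390 + 489.4 = 3879.4 km = 3.8794×10⁶ m.
Kepler's third law: T = 2π√(r³/μ) = 2π√((3.879×10⁶)³ / 4.283×10¹³).
r³/μ = 1.363×10⁶ s², so T = 2π × 1.168×10³ = 7.336×10³ s.
Converting: 7.336×10³ s ÷ 60.00 = 122.3 min.

T ≈ 122 min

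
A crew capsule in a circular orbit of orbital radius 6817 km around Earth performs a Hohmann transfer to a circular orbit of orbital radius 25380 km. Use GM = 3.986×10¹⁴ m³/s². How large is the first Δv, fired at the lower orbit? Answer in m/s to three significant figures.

Δv ≈ 1950 m/s

r₁ = 6817 km = 6.817×10⁶ m.
r₂ = 25380 km = 2.538×10⁷ m.
Transfer ellipse a_t = (r₁ + r₂)/2 = 1.610×10⁷ m.
At r₁: circular v_c1 = √(μ/r₁) = 7647 m/s; transfer-perigee v_p = √[μ(2/r₁ − 1/a_t)] = 9601 m/s.
Δv₁ = v_p − v_c1 = 1955 m/s.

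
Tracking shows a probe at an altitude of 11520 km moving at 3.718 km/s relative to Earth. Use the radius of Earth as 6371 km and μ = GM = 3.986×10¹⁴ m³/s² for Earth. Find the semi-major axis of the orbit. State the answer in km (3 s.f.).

a ≈ 13000 km

r = 6371 + 11520 = 17891 km = 1.789×10⁷ m.
Vis-viva rearranged: 1/a = 2/r − v²/μ = 1.118×10⁻⁷ − 3.468×10⁻⁸ = 7.711×10⁻⁸ m⁻¹.
a = 1.297×10⁷ m = 12969 km.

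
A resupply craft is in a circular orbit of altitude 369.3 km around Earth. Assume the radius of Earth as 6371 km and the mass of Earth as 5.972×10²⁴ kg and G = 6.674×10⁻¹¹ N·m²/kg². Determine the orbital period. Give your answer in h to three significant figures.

T ≈ 1.53 h

μ = GM = 6.674×10⁻¹¹ × 5.972×10²⁴ = 3.986×10¹⁴ m³/s².
r = 6371 + 369.3 = 6740.3 km = 6.7403×10⁶ m.
Kepler's third law: T = 2π√(r³/μ) = 2π√((6.740×10⁶)³ / 3.986×10¹⁴).
r³/μ = 7.683×10⁵ s², so T = 2π × 8.765×10² = 5.507×10³ s.
Converting: 5.507×10³ s ÷ 3600 = 1.530 h.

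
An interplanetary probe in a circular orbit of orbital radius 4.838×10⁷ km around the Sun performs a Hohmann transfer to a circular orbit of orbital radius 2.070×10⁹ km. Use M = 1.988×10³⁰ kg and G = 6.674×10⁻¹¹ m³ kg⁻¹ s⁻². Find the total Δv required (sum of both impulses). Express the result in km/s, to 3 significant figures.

Δv_total ≈ 27.1 km/s

μ = GM = 6.674×10⁻¹¹ × 1.988×10³⁰ = 1.327×10²⁰ m³/s².
r₁ = 4.838×10⁷ km = 4.838×10¹⁰ m.
r₂ = 2.070×10⁹ km = 2.070×10¹² m.
Transfer ellipse a_t = (r₁ + r₂)/2 = 1.059×10¹² m.
At r₁: circular v_c1 = √(μ/r₁) = 52370 m/s; transfer-perihelion v_p = √[μ(2/r₁ − 1/a_t)] = 73210 m/s.
Δv₁ = v_p − v_c1 = 20840 m/s.
At r₂: circular v_c2 = √(μ/r₂) = 8006 m/s; transfer-aphelion v_a = √[μ(2/r₂ − 1/a_t)] = 1711 m/s.
Δv₂ = v_c2 − v_a = 6295 m/s.
Total Δv = Δv₁ + Δv₂ = 27140 m/s = 27.14 km/s.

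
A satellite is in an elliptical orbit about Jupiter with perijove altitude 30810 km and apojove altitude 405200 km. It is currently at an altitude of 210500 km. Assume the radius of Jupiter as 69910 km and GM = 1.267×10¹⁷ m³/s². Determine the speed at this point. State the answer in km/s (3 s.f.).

v ≈ 21.5 km/s

r_p = 69910 + 30810 = 100720 km = 1.0072×10⁸ m.
r_a = 69910 + 405200 = 475110 km = 4.7511×10⁸ m.
r = 69910 + 210500 = 2.8041×10⁵ km = 2.804×10⁸ m.
Semi-major axis a = (r_p + r_a)/2 = 2.8792×10⁵ km = 2.879×10⁸ m.
Vis-viva: v² = μ(2/r − 1/a) = 1.267×10¹⁷ × (7.132×10⁻⁹ − 3.473×10⁻⁹) = 4.636×10⁸ m²/s².
v = 21530 m/s = 21.53 km/s.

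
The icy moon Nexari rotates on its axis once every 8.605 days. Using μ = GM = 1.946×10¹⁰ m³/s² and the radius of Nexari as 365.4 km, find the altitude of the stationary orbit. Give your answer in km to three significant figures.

T = 8.605 days = 7.435×10⁵ s.
A synchronous orbit has period T, so by Kepler's third law a = (μT²/4π²)^(1/3).
μT²/4π² = 1.946×10¹⁰ × (7.435×10⁵)² / 39.48 = 2.725×10²⁰ m³.
a = 6.483×10⁶ m = 6482.9 km.
Altitude h = a − R = 6482.9 − 365.4 = 6117.5 km.

h_sync ≈ 6120 km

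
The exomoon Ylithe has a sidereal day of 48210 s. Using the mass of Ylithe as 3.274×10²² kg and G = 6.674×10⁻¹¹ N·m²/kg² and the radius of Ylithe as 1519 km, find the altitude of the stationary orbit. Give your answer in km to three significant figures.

h_sync ≈ 3530 km

μ = GM = 6.674×10⁻¹¹ × 3.274×10²² = 2.185×10¹² m³/s².
A synchronous orbit has period T, so by Kepler's third law a = (μT²/4π²)^(1/3).
μT²/4π² = 2.185×10¹² × (4.821×10⁴)² / 39.48 = 1.286×10²⁰ m³.
a = 5.048×10⁶ m = 5048.1 km.
Altitude h = a − R = 5048.1 − 1519 = 3529.1 km.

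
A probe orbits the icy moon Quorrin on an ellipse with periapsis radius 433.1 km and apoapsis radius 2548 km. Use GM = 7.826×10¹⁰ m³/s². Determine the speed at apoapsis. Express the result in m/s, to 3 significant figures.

v ≈ 94.5 m/s

Semi-major axis a = (r_p + r_a)/2 = 1490.5 km = 1.491×10⁶ m.
Vis-viva: v² = μ(2/r − 1/a) = 7.826×10¹⁰ × (7.849×10⁻⁷ − 6.709×10⁻⁷) = 8.924×10³ m²/s².
v = 94.47 m/s.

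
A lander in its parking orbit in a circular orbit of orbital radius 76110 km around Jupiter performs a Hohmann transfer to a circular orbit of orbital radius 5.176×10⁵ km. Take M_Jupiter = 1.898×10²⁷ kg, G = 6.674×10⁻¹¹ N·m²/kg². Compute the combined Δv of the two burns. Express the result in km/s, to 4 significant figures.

μ = GM = 6.674×10⁻¹¹ × 1.898×10²⁷ = 1.267×10¹⁷ m³/s².
r₁ = 76110 km = 7.611×10⁷ m.
r₂ = 5.176×10⁵ km = 5.176×10⁸ m.
Transfer ellipse a_t = (r₁ + r₂)/2 = 2.969×10⁸ m.
At r₁: circular v_c1 = √(μ/r₁) = 40800 m/s; transfer-perijove v_p = √[μ(2/r₁ − 1/a_t)] = 53870 m/s.
Δv₁ = v_p − v_c1 = 13070 m/s.
At r₂: circular v_c2 = √(μ/r₂) = 15640 m/s; transfer-apojove v_a = √[μ(2/r₂ − 1/a_t)] = 7921 m/s.
Δv₂ = v_c2 − v_a = 7723 m/s.
Total Δv = Δv₁ + Δv₂ = 20800 m/s = 20.80 km/s.

Δv_total ≈ 20.80 km/s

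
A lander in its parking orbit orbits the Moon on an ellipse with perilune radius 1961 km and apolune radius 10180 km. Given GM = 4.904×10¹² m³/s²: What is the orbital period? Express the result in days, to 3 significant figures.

Semi-major axis a = (r_p + r_a)/2 = (1961.0 + 10180)/2 = 6070.5 km = 6.070×10⁶ m.
By Kepler's third law T = 2π√(a³/μ) = 2π × 6.754×10³ = 4.244×10⁴ s.
= 0.4912 days.

T ≈ 0.491 days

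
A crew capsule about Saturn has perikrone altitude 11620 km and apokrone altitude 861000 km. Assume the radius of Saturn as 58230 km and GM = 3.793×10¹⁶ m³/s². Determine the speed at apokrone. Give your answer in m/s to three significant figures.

v ≈ 2410 m/s

r_p = 58230 + 11620 = 69850 km = 6.9850×10⁷ m.
r_a = 58230 + 861000 = 919230 km = 9.1923×10⁸ m.
Semi-major axis a = (r_p + r_a)/2 = 4.9454×10⁵ km = 4.945×10⁸ m.
Vis-viva: v² = μ(2/r − 1/a) = 3.793×10¹⁶ × (2.176×10⁻⁹ − 2.022×10⁻⁹) = 5.828×10⁶ m²/s².
v = 2414 m/s.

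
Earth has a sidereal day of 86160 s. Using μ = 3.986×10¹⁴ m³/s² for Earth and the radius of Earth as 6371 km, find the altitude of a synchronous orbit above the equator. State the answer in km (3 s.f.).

h_sync ≈ 35800 km

A synchronous orbit has period T, so by Kepler's third law a = (μT²/4π²)^(1/3).
μT²/4π² = 3.986×10¹⁴ × (8.616×10⁴)² / 39.48 = 7.495×10²² m³.
a = 4.216×10⁷ m = 42163 km.
Altitude h = a − R = 42163 − 6371 = 35792 km.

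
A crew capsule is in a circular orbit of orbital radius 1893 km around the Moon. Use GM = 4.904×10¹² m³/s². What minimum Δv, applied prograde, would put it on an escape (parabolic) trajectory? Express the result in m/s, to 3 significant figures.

r = 1893 km = 1.893×10⁶ m.
Circular speed v_c = √(μ/r) = 1610 m/s.
Escape speed v_esc = √(2μ/r) = √2 × v_c = 2276 m/s.
Δv = v_esc − v_c = 666.7 m/s.

Δv ≈ 667 m/s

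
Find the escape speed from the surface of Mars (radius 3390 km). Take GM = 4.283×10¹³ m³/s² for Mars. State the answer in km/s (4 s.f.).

r = R = 3.390×10⁶ m.
Escape speed v_esc = √(2μ/r) = √(2 × 4.283×10¹³ / 3.390×10⁶) = √(2.527×10⁷) = 5027 m/s.
= 5.027 km/s.

v_esc ≈ 5.027 km/s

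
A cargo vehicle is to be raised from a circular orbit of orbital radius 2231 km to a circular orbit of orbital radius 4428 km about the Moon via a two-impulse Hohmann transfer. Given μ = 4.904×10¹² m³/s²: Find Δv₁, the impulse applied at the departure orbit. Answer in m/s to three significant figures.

r₁ = 2231 km = 2.231×10⁶ m.
r₂ = 4428 km = 4.428×10⁶ m.
Transfer ellipse a_t = (r₁ + r₂)/2 = 3.330×10⁶ m.
At r₁: circular v_c1 = √(μ/r₁) = 1483 m/s; transfer-perilune v_p = √[μ(2/r₁ − 1/a_t)] = 1710 m/s.
Δv₁ = v_p − v_c1 = 227.2 m/s.

Δv ≈ 227 m/s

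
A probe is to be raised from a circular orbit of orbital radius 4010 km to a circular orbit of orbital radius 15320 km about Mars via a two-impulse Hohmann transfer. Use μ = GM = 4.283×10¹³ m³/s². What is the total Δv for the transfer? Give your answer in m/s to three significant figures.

r₁ = 4010 km = 4.010×10⁶ m.
r₂ = 15320 km = 1.532×10⁷ m.
Transfer ellipse a_t = (r₁ + r₂)/2 = 9.665×10⁶ m.
At r₁: circular v_c1 = √(μ/r₁) = 3268 m/s; transfer-periapsis v_p = √[μ(2/r₁ − 1/a_t)] = 4115 m/s.
Δv₁ = v_p − v_c1 = 846.5 m/s.
At r₂: circular v_c2 = √(μ/r₂) = 1672 m/s; transfer-apoapsis v_a = √[μ(2/r₂ − 1/a_t)] = 1077 m/s.
Δv₂ = v_c2 − v_a = 595.0 m/s.
Total Δv = Δv₁ + Δv₂ = 1442 m/s.

Δv_total ≈ 1440 m/s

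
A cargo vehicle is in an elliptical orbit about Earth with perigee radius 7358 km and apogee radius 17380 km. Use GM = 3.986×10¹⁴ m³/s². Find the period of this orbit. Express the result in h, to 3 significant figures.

Semi-major axis a = (r_p + r_a)/2 = (7358.0 + 17380)/2 = 12369 km = 1.237×10⁷ m.
By Kepler's third law T = 2π√(a³/μ) = 2π × 2.179×10³ = 1.369×10⁴ s.
= 3.803 h.

T ≈ 3.80 h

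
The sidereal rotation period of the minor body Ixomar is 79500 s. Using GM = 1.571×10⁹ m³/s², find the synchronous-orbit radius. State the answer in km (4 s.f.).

r_sync ≈ 631.2 km

A synchronous orbit has period T, so by Kepler's third law a = (μT²/4π²)^(1/3).
μT²/4π² = 1.571×10⁹ × (7.950×10⁴)² / 39.48 = 2.515×10¹⁷ m³.
a = 6.312×10⁵ m = 631.22 km.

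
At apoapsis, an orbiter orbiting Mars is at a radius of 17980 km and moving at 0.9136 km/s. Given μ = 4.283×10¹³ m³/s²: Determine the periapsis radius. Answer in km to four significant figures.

r_a = 1.798×10⁷ m.
Specific energy ε = v²/2 − μ/r = -1.965×10⁶ J/kg, so a = −μ/(2ε) = 1.090×10⁷ m.
The apsides satisfy r_p + r_a = 2a, so the periapsis radius is 2a − r_a = 3.819×10⁶ m = 3819.1 km.

periapsis radius ≈ 3819 km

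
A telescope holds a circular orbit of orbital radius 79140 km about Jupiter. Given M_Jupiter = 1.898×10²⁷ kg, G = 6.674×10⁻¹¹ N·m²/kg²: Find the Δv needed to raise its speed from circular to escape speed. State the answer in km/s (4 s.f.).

Δv ≈ 16.57 km/s

μ = GM = 6.674×10⁻¹¹ × 1.898×10²⁷ = 1.267×10¹⁷ m³/s².
r = 79140 km = 7.914×10⁷ m.
Circular speed v_c = √(μ/r) = 40010 m/s.
Escape speed v_esc = √(2μ/r) = √2 × v_c = 56580 m/s.
Δv = v_esc − v_c = 16570 m/s = 16.57 km/s.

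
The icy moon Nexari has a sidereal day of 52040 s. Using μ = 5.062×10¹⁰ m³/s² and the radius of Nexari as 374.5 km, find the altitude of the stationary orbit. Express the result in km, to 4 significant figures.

A synchronous orbit has period T, so by Kepler's third law a = (μT²/4π²)^(1/3).
μT²/4π² = 5.062×10¹⁰ × (5.204×10⁴)² / 39.48 = 3.472×10¹⁸ m³.
a = 1.514×10⁶ m = 1514.3 km.
Altitude h = a − R = 1514.3 − 374.5 = 1139.8 km.

h_sync ≈ 1140 km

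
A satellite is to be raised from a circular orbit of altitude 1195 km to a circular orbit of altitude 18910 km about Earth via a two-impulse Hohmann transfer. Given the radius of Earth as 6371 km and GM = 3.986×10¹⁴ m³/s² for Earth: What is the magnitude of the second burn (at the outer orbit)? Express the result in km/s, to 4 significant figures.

Δv ≈ 1.276 km/s

r₁ = 6371 + 1195 = 7566.0 km = 7.5660×10⁶ m.
r₂ = 6371 + 18910 = 25281 km = 2.5281×10⁷ m.
Transfer ellipse a_t = (r₁ + r₂)/2 = 1.642×10⁷ m.
At r₁: circular v_c1 = √(μ/r₁) = 7258 m/s; transfer-perigee v_p = √[μ(2/r₁ − 1/a_t)] = 9005 m/s.
At r₂: circular v_c2 = √(μ/r₂) = 3971 m/s; transfer-apogee v_a = √[μ(2/r₂ − 1/a_t)] = 2695 m/s.
Δv₂ = v_c2 − v_a = 1276 m/s.
= 1.276 km/s.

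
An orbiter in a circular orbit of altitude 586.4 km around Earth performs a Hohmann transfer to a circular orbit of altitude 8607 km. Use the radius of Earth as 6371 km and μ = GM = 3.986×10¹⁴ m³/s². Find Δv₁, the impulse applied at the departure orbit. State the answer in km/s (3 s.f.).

Δv ≈ 1.28 km/s

r₁ = 6371 + 586.4 = 6957.4 km = 6.9574×10⁶ m.
r₂ = 6371 + 8607 = 14978 km = 1.4978×10⁷ m.
Transfer ellipse a_t = (r₁ + r₂)/2 = 1.097×10⁷ m.
At r₁: circular v_c1 = √(μ/r₁) = 7569 m/s; transfer-perigee v_p = √[μ(2/r₁ − 1/a_t)] = 8845 m/s.
Δv₁ = v_p − v_c1 = 1276 m/s.
= 1.276 km/s.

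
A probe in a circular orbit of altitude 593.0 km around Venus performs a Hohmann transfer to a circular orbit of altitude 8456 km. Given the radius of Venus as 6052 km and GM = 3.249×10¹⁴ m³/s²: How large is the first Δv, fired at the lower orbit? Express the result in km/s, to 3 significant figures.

r₁ = 6052 + 593.0 = 6645.0 km = 6.6450×10⁶ m.
r₂ = 6052 + 8456 = 14508 km = 1.4508×10⁷ m.
Transfer ellipse a_t = (r₁ + r₂)/2 = 1.058×10⁷ m.
At r₁: circular v_c1 = √(μ/r₁) = 6992 m/s; transfer-periapsis v_p = √[μ(2/r₁ − 1/a_t)] = 8190 m/s.
Δv₁ = v_p − v_c1 = 1197 m/s.
= 1.197 km/s.

Δv ≈ 1.20 km/s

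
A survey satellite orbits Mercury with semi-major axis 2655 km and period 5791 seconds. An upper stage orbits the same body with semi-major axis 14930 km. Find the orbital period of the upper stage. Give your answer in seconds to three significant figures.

T₂ ≈ 77200 seconds

Kepler's third law: T² ∝ a³, so T₂ = T₁ (a₂/a₁)^(3/2).
a₂/a₁ = 5.623, (a₂/a₁)^(3/2) = 13.33.
T₂ = 5791 × 13.33 = 77220 seconds.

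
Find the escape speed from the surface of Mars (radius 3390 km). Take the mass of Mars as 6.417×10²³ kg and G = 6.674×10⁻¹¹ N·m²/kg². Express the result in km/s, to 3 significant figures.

v_esc ≈ 5.03 km/s

μ = GM = 6.674×10⁻¹¹ × 6.417×10²³ = 4.283×10¹³ m³/s².
r = R = 3.390×10⁶ m.
Escape speed v_esc = √(2μ/r) = √(2 × 4.283×10¹³ / 3.390×10⁶) = √(2.527×10⁷) = 5027 m/s.
= 5.027 km/s.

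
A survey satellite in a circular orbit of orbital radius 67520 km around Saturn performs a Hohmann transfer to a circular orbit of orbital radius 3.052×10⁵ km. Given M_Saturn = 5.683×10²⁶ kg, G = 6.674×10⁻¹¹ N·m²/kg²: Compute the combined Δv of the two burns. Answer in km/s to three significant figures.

Δv_total ≈ 11.1 km/s

μ = GM = 6.674×10⁻¹¹ × 5.683×10²⁶ = 3.793×10¹⁶ m³/s².
r₁ = 67520 km = 6.752×10⁷ m.
r₂ = 3.052×10⁵ km = 3.052×10⁸ m.
Transfer ellipse a_t = (r₁ + r₂)/2 = 1.864×10⁸ m.
At r₁: circular v_c1 = √(μ/r₁) = 23700 m/s; transfer-perikrone v_p = √[μ(2/r₁ − 1/a_t)] = 30330 m/s.
Δv₁ = v_p − v_c1 = 6630 m/s.
At r₂: circular v_c2 = √(μ/r₂) = 11150 m/s; transfer-apokrone v_a = √[μ(2/r₂ − 1/a_t)] = 6710 m/s.
Δv₂ = v_c2 − v_a = 4438 m/s.
Total Δv = Δv₁ + Δv₂ = 11070 m/s = 11.07 km/s.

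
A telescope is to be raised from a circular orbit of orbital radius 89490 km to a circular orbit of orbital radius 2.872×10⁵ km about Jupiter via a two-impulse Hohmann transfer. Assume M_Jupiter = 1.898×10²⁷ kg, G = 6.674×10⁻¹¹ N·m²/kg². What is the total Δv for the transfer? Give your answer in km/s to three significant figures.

μ = GM = 6.674×10⁻¹¹ × 1.898×10²⁷ = 1.267×10¹⁷ m³/s².
r₁ = 89490 km = 8.949×10⁷ m.
r₂ = 2.872×10⁵ km = 2.872×10⁸ m.
Transfer ellipse a_t = (r₁ + r₂)/2 = 1.883×10⁸ m.
At r₁: circular v_c1 = √(μ/r₁) = 37620 m/s; transfer-perijove v_p = √[μ(2/r₁ − 1/a_t)] = 46460 m/s.
Δv₁ = v_p − v_c1 = 8836 m/s.
At r₂: circular v_c2 = √(μ/r₂) = 21000 m/s; transfer-apojove v_a = √[μ(2/r₂ − 1/a_t)] = 14480 m/s.
Δv₂ = v_c2 − v_a = 6525 m/s.
Total Δv = Δv₁ + Δv₂ = 15360 m/s = 15.36 km/s.

Δv_total ≈ 15.4 km/s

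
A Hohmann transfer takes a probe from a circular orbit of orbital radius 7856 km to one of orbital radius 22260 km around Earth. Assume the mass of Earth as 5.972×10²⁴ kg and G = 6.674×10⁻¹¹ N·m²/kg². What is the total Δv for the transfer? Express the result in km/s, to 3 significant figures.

μ = GM = 6.674×10⁻¹¹ × 5.972×10²⁴ = 3.986×10¹⁴ m³/s².
r₁ = 7856 km = 7.856×10⁶ m.
r₂ = 22260 km = 2.226×10⁷ m.
Transfer ellipse a_t = (r₁ + r₂)/2 = 1.506×10⁷ m.
At r₁: circular v_c1 = √(μ/r₁) = 7123 m/s; transfer-perigee v_p = √[μ(2/r₁ − 1/a_t)] = 8660 m/s.
Δv₁ = v_p − v_c1 = 1537 m/s.
At r₂: circular v_c2 = √(μ/r₂) = 4231 m/s; transfer-apogee v_a = √[μ(2/r₂ − 1/a_t)] = 3056 m/s.
Δv₂ = v_c2 − v_a = 1175 m/s.
Total Δv = Δv₁ + Δv₂ = 2713 m/s = 2.713 km/s.

Δv_total ≈ 2.71 km/s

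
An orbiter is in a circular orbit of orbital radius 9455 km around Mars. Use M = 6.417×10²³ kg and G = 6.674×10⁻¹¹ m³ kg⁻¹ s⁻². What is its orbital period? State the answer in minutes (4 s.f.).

μ = GM = 6.674×10⁻¹¹ × 6.417×10²³ = 4.283×10¹³ m³/s².
r = 9455 km = 9.455×10⁶ m.
Kepler's third law: T = 2π√(r³/μ) = 2π√((9.455×10⁶)³ / 4.283×10¹³).
r³/μ = 1.974×10⁷ s², so T = 2π × 4.443×10³ = 2.791×10⁴ s.
Converting: 2.791×10⁴ s ÷ 60.00 = 465.2 minutes.

T ≈ 465.2 minutes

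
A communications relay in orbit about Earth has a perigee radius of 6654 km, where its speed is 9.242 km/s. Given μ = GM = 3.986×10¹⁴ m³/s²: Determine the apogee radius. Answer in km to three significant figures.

r_p = 6.654×10⁶ m.
Specific energy ε = v²/2 − μ/r = -1.720×10⁷ J/kg, so a = −μ/(2ε) = 1.159×10⁷ m.
The apsides satisfy r_p + r_a = 2a, so the apogee radius is 2a − r_p = 1.653×10⁷ m = 16525 km.

apogee radius ≈ 16500 km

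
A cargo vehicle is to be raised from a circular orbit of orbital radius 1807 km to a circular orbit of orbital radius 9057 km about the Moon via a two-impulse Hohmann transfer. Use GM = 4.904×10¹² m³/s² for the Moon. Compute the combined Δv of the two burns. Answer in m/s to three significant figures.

r₁ = 1807 km = 1.807×10⁶ m.
r₂ = 9057 km = 9.057×10⁶ m.
Transfer ellipse a_t = (r₁ + r₂)/2 = 5.432×10⁶ m.
At r₁: circular v_c1 = √(μ/r₁) = 1647 m/s; transfer-perilune v_p = √[μ(2/r₁ − 1/a_t)] = 2127 m/s.
Δv₁ = v_p − v_c1 = 479.8 m/s.
At r₂: circular v_c2 = √(μ/r₂) = 735.8 m/s; transfer-apolune v_a = √[μ(2/r₂ − 1/a_t)] = 424.4 m/s.
Δv₂ = v_c2 − v_a = 311.4 m/s.
Total Δv = Δv₁ + Δv₂ = 791.2 m/s.

Δv_total ≈ 791 m/s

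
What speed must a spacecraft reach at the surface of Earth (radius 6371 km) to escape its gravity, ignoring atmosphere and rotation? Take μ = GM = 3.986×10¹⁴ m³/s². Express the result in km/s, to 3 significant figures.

r = R = 6.371×10⁶ m.
Escape speed v_esc = √(2μ/r) = √(2 × 3.986×10¹⁴ / 6.371×10⁶) = √(1.251×10⁸) = 11190 m/s.
= 11.19 km/s.

v_esc ≈ 11.2 km/s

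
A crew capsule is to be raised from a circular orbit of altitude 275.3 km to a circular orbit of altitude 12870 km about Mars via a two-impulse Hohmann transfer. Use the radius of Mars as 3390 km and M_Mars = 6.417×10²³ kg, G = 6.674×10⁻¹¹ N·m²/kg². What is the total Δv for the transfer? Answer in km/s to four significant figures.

μ = GM = 6.674×10⁻¹¹ × 6.417×10²³ = 4.283×10¹³ m³/s².
r₁ = 3390 + 275.3 = 3665.3 km = 3.6653×10⁶ m.
r₂ = 3390 + 12870 = 16260 km = 1.6260×10⁷ m.
Transfer ellipse a_t = (r₁ + r₂)/2 = 9.963×10⁶ m.
At r₁: circular v_c1 = √(μ/r₁) = 3418 m/s; transfer-periapsis v_p = √[μ(2/r₁ − 1/a_t)] = 4367 m/s.
Δv₁ = v_p − v_c1 = 948.7 m/s.
At r₂: circular v_c2 = √(μ/r₂) = 1623 m/s; transfer-apoapsis v_a = √[μ(2/r₂ − 1/a_t)] = 984.4 m/s.
Δv₂ = v_c2 − v_a = 638.5 m/s.
Total Δv = Δv₁ + Δv₂ = 1587 m/s = 1.587 km/s.

Δv_total ≈ 1.587 km/s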